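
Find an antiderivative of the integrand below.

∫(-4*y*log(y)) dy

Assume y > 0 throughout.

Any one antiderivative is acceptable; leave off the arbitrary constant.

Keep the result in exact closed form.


Answer: -2*y**2*log(y) + y**2.


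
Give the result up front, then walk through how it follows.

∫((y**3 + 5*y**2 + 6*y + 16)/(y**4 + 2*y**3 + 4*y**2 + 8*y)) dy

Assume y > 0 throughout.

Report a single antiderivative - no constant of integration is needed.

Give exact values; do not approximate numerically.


The answer is 2*log(y) - log(y + 2) + atan(y/2)/2.
Step 1. Decompose ∫((y**3 + 5*y**2 + 6*y + 16)/(y**4 + 2*y**3 + 4*y**2 + 8*y)) dy by partial fractions, (y**3 + 5*y**2 + 6*y + 16)/(y**4 + 2*y**3 + 4*y**2 + 8*y) = 1/(y**2 + 4) - 1/(y + 2) + 2/y: now ∫(2/y) dy + ∫(-1/(y + 2)) dy + ∫(1/(y**2 + 4)) dy.
Step 2. Evaluate the standard form [assuming y > 0]: now 2*log(y) + ∫(-1/(y + 2)) dy + ∫(1/(y**2 + 4)) dy.
Step 3. Evaluate the standard form [assuming y > -2]: now 2*log(y) - log(y + 2) + ∫(1/(y**2 + 4)) dy.
Step 4. Evaluate the standard form: now 2*log(y) - log(y + 2) + atan(y/2)/2.
Answer: 2*log(y) - log(y + 2) + atan(y/2)/2.


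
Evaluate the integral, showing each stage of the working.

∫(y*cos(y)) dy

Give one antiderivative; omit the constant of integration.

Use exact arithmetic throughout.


Step 1. Integrate ∫(y*cos(y)) dy by parts with u = y, dv = (cos(y)) dy, so v = sin(y): now y*sin(y) + ∫(-sin(y)) dy.
Step 2. Evaluate the standard form: now y*sin(y) + cos(y).
Answer: y*sin(y) + cos(y).


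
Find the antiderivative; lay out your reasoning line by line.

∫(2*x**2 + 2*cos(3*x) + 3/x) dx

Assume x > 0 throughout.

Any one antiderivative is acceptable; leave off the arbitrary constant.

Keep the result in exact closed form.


Step 1. Rewrite: now ∫(3/x) dx + ∫(2*x**2) dx + ∫(2*cos(3*x)) dx.
Step 2. Evaluate the standard form: now 2*x**3/3 + ∫(3/x) dx + ∫(2*cos(3*x)) dx.
Step 3. Evaluate the standard form: now 2*x**3/3 + 2*sin(3*x)/3 + ∫(3/x) dx.
Step 4. Evaluate the standard form [assuming x > 0]: now 2*x**3/3 + 3*log(x) + 2*sin(3*x)/3.
Answer: 2*x**3/3 + 3*log(x) + 2*sin(3*x)/3.


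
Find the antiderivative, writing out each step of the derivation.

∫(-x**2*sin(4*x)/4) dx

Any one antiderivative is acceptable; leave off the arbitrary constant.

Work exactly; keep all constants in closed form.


Step 1. Integrate ∫(-x**2*sin(4*x)/4) dx by parts with u = x**2, dv = (-sin(4*x)/4) dx, so v = cos(4*x)/16: now x**2*cos(4*x)/16 + ∫(-x*cos(4*x)/8) dx.
Step 2. Integrate ∫(-x*cos(4*x)/8) dx by parts with u = x, dv = (-cos(4*x)/8) dx, so v = -sin(4*x)/32: now x**2*cos(4*x)/16 - x*sin(4*x)/32 + ∫(sin(4*x)/32) dx.
Step 3. Evaluate the standard form: now x**2*cos(4*x)/16 - x*sin(4*x)/32 - cos(4*x)/128.
Answer: x**2*cos(4*x)/16 - x*sin(4*x)/32 - cos(4*x)/128.


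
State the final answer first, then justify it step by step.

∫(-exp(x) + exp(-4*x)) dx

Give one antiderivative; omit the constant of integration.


The answer is -exp(x) - exp(-4*x)/4.
Step 1. Rewrite: now ∫(exp(-4*x)) dx + ∫(-exp(x)) dx.
Step 2. Evaluate the standard form: now -exp(x) + ∫(exp(-4*x)) dx.
Step 3. Evaluate the standard form: now -exp(x) - exp(-4*x)/4.
Answer: -exp(x) - exp(-4*x)/4.


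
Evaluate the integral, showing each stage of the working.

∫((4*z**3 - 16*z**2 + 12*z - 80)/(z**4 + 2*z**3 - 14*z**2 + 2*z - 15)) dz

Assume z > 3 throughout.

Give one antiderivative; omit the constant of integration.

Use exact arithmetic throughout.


Step 1. Decompose ∫((4*z**3 - 16*z**2 + 12*z - 80)/(z**4 + 2*z**3 - 14*z**2 + 2*z - 15)) dz by partial fractions, (4*z**3 - 16*z**2 + 12*z - 80)/(z**4 + 2*z**3 - 14*z**2 + 2*z - 15) = 4/(z**2 + 1) + 5/(z + 5) - 1/(z - 3): now ∫(-1/(z - 3)) dz + ∫(5/(z + 5)) dz + ∫(4/(z**2 + 1)) dz.
Step 2. Evaluate the standard form [assuming z > -5]: now 5*log(z + 5) + ∫(-1/(z - 3)) dz + ∫(4/(z**2 + 1)) dz.
Step 3. Evaluate the standard form [assuming z > 3]: now -log(z - 3) + 5*log(z + 5) + ∫(4/(z**2 + 1)) dz.
Step 4. Evaluate the standard form: now -log(z - 3) + 5*log(z + 5) + 4*atan(z).
Answer: -log(z - 3) + 5*log(z + 5) + 4*atan(z).


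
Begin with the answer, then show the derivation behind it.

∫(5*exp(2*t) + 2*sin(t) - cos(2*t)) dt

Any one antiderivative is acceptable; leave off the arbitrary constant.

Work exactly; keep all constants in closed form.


The answer is 5*exp(2*t)/2 - sin(2*t)/2 - 2*cos(t).
Step 1. Rewrite: now ∫(5*exp(2*t)) dt + ∫(2*sin(t)) dt + ∫(-cos(2*t)) dt.
Step 2. Evaluate the standard form: now -sin(2*t)/2 + ∫(5*exp(2*t)) dt + ∫(2*sin(t)) dt.
Step 3. Evaluate the standard form: now -sin(2*t)/2 - 2*cos(t) + ∫(5*exp(2*t)) dt.
Step 4. Evaluate the standard form: now 5*exp(2*t)/2 - sin(2*t)/2 - 2*cos(t).
Answer: 5*exp(2*t)/2 - sin(2*t)/2 - 2*cos(t).


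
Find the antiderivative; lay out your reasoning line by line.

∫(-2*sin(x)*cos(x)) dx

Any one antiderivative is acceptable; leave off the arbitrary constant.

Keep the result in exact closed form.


Step 1. Substitute u = sin(x), turning ∫(-2*sin(x)*cos(x)) dx into ∫(-2*u) du: now ∫(-2*u) du.
Step 2. Evaluate the standard form: now -u**2.
Step 3. Substitute back u = sin(x): now -sin(x)**2.
Answer: -sin(x)**2.


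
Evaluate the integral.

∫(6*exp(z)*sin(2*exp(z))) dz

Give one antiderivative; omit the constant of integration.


Answer: -3*cos(2*exp(z)).


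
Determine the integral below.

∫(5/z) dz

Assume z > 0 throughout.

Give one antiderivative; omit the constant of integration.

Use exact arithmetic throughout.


Answer: 5*log(z).


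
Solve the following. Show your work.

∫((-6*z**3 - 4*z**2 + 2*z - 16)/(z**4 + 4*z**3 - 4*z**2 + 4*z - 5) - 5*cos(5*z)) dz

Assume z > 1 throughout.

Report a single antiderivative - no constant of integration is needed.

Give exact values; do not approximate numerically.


Step 1. Rewrite: now ∫((-6*z**3 - 4*z**2 + 2*z - 16)/(z**4 + 4*z**3 - 4*z**2 + 4*z - 5)) dz + ∫(-5*cos(5*z)) dz.
Step 2. Evaluate the standard form: now -sin(5*z) + ∫((-6*z**3 - 4*z**2 + 2*z - 16)/(z**4 + 4*z**3 - 4*z**2 + 4*z - 5)) dz.
Step 3. Decompose ∫((-6*z**3 - 4*z**2 + 2*z - 16)/(z**4 + 4*z**3 - 4*z**2 + 4*z - 5)) dz by partial fractions, (-6*z**3 - 4*z**2 + 2*z - 16)/(z**4 + 4*z**3 - 4*z**2 + 4*z - 5) = 2/(z**2 + 1) - 4/(z + 5) - 2/(z - 1): now -sin(5*z) + ∫(-2/(z - 1)) dz + ∫(-4/(z + 5)) dz + ∫(2/(z**2 + 1)) dz.
Step 4. Evaluate the standard form [assuming z > -5]: now -4*log(z + 5) - sin(5*z) + ∫(-2/(z - 1)) dz + ∫(2/(z**2 + 1)) dz.
Step 5. Evaluate the standard form [assuming z > 1]: now -2*log(z - 1) - 4*log(z + 5) - sin(5*z) + ∫(2/(z**2 + 1)) dz.
Step 6. Evaluate the standard form: now -2*log(z - 1) - 4*log(z + 5) - sin(5*z) + 2*atan(z).
Answer: -2*log(z - 1) - 4*log(z + 5) - sin(5*z) + 2*atan(z).


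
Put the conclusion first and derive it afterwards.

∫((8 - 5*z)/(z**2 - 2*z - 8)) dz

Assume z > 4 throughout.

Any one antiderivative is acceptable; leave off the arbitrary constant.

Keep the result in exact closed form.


The answer is -2*log(z - 4) - 3*log(z + 2).
Step 1. Decompose ∫((8 - 5*z)/(z**2 - 2*z - 8)) dz by partial fractions, (8 - 5*z)/(z**2 - 2*z - 8) = -3/(z + 2) - 2/(z - 4): now ∫(-2/(z - 4)) dz + ∫(-3/(z + 2)) dz.
Step 2. Evaluate the standard form [assuming z > -2]: now -3*log(z + 2) + ∫(-2/(z - 4)) dz.
Step 3. Evaluate the standard form [assuming z > 4]: now -2*log(z - 4) - 3*log(z + 2).
Answer: -2*log(z - 4) - 3*log(z + 2).


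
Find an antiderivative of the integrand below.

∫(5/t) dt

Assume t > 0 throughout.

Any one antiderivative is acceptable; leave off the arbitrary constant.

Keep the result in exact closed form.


Answer: 5*log(t).


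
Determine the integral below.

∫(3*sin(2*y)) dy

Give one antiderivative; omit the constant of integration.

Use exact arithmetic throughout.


Answer: -3*cos(2*y)/2.


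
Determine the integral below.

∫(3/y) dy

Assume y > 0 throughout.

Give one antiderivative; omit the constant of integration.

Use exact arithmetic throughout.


Answer: 3*log(y).


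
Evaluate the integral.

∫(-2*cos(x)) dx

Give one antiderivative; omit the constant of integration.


Answer: -2*sin(x).


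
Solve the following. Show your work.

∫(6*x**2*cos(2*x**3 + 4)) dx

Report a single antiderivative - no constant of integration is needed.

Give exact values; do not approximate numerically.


Step 1. Substitute u = x**3 + 2, turning ∫(6*x**2*cos(2*x**3 + 4)) dx into ∫(2*cos(2*u)) du: now ∫(2*cos(2*u)) du.
Step 2. Evaluate the standard form: now sin(2*u).
Step 3. Substitute back u = x**3 + 2: now sin(2*x**3 + 4).
Answer: sin(2*x**3 + 4).


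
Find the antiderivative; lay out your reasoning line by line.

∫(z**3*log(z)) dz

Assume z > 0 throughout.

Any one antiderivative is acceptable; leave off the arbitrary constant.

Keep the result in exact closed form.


Step 1. Integrate ∫(z**3*log(z)) dz by parts with u = log(z), dv = (z**3) dz, so v = z**4/4 [assuming z > 0]: now z**4*log(z)/4 + ∫(-z**3/4) dz.
Step 2. Evaluate the standard form: now z**4*log(z)/4 - z**4/16.
Answer: z**4*log(z)/4 - z**4/16.


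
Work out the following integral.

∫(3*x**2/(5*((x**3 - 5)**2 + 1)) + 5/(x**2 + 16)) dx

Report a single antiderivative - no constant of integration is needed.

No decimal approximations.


Answer: 5*atan(x/4)/4 + atan(x**3 - 5)/5.


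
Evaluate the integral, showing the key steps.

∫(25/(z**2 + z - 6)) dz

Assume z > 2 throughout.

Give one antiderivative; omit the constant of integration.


Step 1. Decompose ∫(25/(z**2 + z - 6)) dz by partial fractions, 25/(z**2 + z - 6) = -5/(z + 3) + 5/(z - 2): now ∫(5/(z - 2)) dz + ∫(-5/(z + 3)) dz.
Step 2. Evaluate the standard form [assuming z > 2]: now 5*log(z - 2) + ∫(-5/(z + 3)) dz.
Step 3. Evaluate the standard form [assuming z > -3]: now 5*log(z - 2) - 5*log(z + 3).
Answer: 5*log(z - 2) - 5*log(z + 3).


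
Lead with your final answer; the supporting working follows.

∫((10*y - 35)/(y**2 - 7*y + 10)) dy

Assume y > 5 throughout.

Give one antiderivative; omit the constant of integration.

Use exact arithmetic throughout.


The answer is 5*log(y - 5) + 5*log(y - 2).
Step 1. Decompose ∫((10*y - 35)/(y**2 - 7*y + 10)) dy by partial fractions, (10*y - 35)/(y**2 - 7*y + 10) = 5/(y - 2) + 5/(y - 5): now ∫(5/(y - 5)) dy + ∫(5/(y - 2)) dy.
Step 2. Evaluate the standard form [assuming y > 5]: now 5*log(y - 5) + ∫(5/(y - 2)) dy.
Step 3. Evaluate the standard form [assuming y > 2]: now 5*log(y - 5) + 5*log(y - 2).
Answer: 5*log(y - 5) + 5*log(y - 2).


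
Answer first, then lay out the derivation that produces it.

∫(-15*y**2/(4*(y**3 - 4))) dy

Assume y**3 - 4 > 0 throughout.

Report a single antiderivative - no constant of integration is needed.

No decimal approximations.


The answer is -5*log(y**3 - 4)/4.
Step 1. Substitute u = y**3 - 4, turning ∫(-15*y**2/(4*(y**3 - 4))) dy into ∫(-5/(4*u)) du: now ∫(-5/(4*u)) du.
Step 2. Evaluate the standard form [assuming u > 0]: now -5*log(u)/4.
Step 3. Substitute back u = y**3 - 4: now -5*log(y**3 - 4)/4.
Answer: -5*log(y**3 - 4)/4.


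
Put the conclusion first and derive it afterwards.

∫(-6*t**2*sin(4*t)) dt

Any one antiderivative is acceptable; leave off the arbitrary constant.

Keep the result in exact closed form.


The answer is 3*t**2*cos(4*t)/2 - 3*t*sin(4*t)/4 - 3*cos(4*t)/16.
Step 1. Integrate ∫(-6*t**2*sin(4*t)) dt by parts with u = t**2, dv = (-6*sin(4*t)) dt, so v = 3*cos(4*t)/2: now 3*t**2*cos(4*t)/2 + ∫(-3*t*cos(4*t)) dt.
Step 2. Integrate ∫(-3*t*cos(4*t)) dt by parts with u = t, dv = (-3*cos(4*t)) dt, so v = -3*sin(4*t)/4: now 3*t**2*cos(4*t)/2 - 3*t*sin(4*t)/4 + ∫(3*sin(4*t)/4) dt.
Step 3. Evaluate the standard form: now 3*t**2*cos(4*t)/2 - 3*t*sin(4*t)/4 - 3*cos(4*t)/16.
Answer: 3*t**2*cos(4*t)/2 - 3*t*sin(4*t)/4 - 3*cos(4*t)/16.


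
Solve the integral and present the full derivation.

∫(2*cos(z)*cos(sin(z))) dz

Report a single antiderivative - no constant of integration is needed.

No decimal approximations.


Step 1. Substitute u = sin(z), turning ∫(2*cos(z)*cos(sin(z))) dz into ∫(2*cos(u)) du: now ∫(2*cos(u)) du.
Step 2. Evaluate the standard form: now 2*sin(u).
Step 3. Substitute back u = sin(z): now 2*sin(sin(z)).
Answer: 2*sin(sin(z)).


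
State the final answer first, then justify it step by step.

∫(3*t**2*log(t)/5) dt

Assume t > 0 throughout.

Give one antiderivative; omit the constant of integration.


The answer is t**3*log(t)/5 - t**3/15.
Step 1. Integrate ∫(3*t**2*log(t)/5) dt by parts with u = log(t), dv = (3*t**2/5) dt, so v = t**3/5 [assuming t > 0]: now t**3*log(t)/5 + ∫(-t**2/5) dt.
Step 2. Evaluate the standard form: now t**3*log(t)/5 - t**3/15.
Answer: t**3*log(t)/5 - t**3/15.


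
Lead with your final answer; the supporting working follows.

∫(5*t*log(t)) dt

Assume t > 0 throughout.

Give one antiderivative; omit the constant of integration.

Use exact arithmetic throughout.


The answer is 5*t**2*log(t)/2 - 5*t**2/4.
Step 1. Integrate ∫(5*t*log(t)) dt by parts with u = log(t), dv = (5*t) dt, so v = 5*t**2/2 [assuming t > 0]: now 5*t**2*log(t)/2 + ∫(-5*t/2) dt.
Step 2. Evaluate the standard form: now 5*t**2*log(t)/2 - 5*t**2/4.
Answer: 5*t**2*log(t)/2 - 5*t**2/4.


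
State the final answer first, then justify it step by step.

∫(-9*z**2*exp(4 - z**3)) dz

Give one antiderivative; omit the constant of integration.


The answer is 3*exp(4 - z**3).
Step 1. Substitute u = z**3 - 4, turning ∫(-9*z**2*exp(4 - z**3)) dz into ∫(-3*exp(-u)) du: now ∫(-3*exp(-u)) du.
Step 2. Evaluate the standard form: now 3*exp(-u).
Step 3. Substitute back u = z**3 - 4: now 3*exp(4 - z**3).
Answer: 3*exp(4 - z**3).


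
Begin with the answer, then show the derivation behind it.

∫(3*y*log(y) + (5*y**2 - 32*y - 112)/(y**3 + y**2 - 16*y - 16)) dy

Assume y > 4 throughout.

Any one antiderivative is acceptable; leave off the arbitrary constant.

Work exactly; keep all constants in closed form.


The answer is 3*y**2*log(y)/2 - 3*y**2/4 - 4*log(y - 4) + 5*log(y + 1) + 4*log(y + 4).
Step 1. Rewrite: now ∫(3*y*log(y)) dy + ∫((5*y**2 - 32*y - 112)/(y**3 + y**2 - 16*y - 16)) dy.
Step 2. Integrate ∫(3*y*log(y)) dy by parts with u = log(y), dv = (3*y) dy, so v = 3*y**2/2 [assuming y > 0]: now 3*y**2*log(y)/2 + ∫(-3*y/2) dy + ∫((5*y**2 - 32*y - 112)/(y**3 + y**2 - 16*y - 16)) dy.
Step 3. Evaluate the standard form: now 3*y**2*log(y)/2 - 3*y**2/4 + ∫((5*y**2 - 32*y - 112)/(y**3 + y**2 - 16*y - 16)) dy.
Step 4. Decompose ∫((5*y**2 - 32*y - 112)/(y**3 + y**2 - 16*y - 16)) dy by partial fractions, (5*y**2 - 32*y - 112)/(y**3 + y**2 - 16*y - 16) = 4/(y + 4) + 5/(y + 1) - 4/(y - 4): now 3*y**2*log(y)/2 - 3*y**2/4 + ∫(-4/(y - 4)) dy + ∫(5/(y + 1)) dy + ∫(4/(y + 4)) dy.
Step 5. Evaluate the standard form [assuming y > -1]: now 3*y**2*log(y)/2 - 3*y**2/4 + 5*log(y + 1) + ∫(-4/(y - 4)) dy + ∫(4/(y + 4)) dy.
Step 6. Evaluate the standard form [assuming y > -4]: now 3*y**2*log(y)/2 - 3*y**2/4 + 5*log(y + 1) + 4*log(y + 4) + ∫(-4/(y - 4)) dy.
Step 7. Evaluate the standard form [assuming y > 4]: now 3*y**2*log(y)/2 - 3*y**2/4 - 4*log(y - 4) + 5*log(y + 1) + 4*log(y + 4).
Answer: 3*y**2*log(y)/2 - 3*y**2/4 - 4*log(y - 4) + 5*log(y + 1) + 4*log(y + 4).


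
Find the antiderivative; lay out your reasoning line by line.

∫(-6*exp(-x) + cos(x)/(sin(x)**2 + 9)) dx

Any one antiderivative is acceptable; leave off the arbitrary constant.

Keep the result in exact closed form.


Step 1. Rewrite: now ∫(cos(x)/(sin(x)**2 + 9)) dx + ∫(-6*exp(-x)) dx.
Step 2. Evaluate the standard form: now ∫(cos(x)/(sin(x)**2 + 9)) dx + 6*exp(-x).
Step 3. Substitute u = sin(x), turning ∫(cos(x)/(sin(x)**2 + 9)) dx into ∫(1/(u**2 + 9)) du: now ∫(1/(u**2 + 9)) du + 6*exp(-x).
Step 4. Evaluate the standard form: now atan(u/3)/3 + 6*exp(-x).
Step 5. Substitute back u = sin(x): now atan(sin(x)/3)/3 + 6*exp(-x).
Answer: atan(sin(x)/3)/3 + 6*exp(-x).


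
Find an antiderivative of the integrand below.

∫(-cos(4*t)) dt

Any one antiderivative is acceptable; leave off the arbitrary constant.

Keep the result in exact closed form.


Answer: -sin(4*t)/4.


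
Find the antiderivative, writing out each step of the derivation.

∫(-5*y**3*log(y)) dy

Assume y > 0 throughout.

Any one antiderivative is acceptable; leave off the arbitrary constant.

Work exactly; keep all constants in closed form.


Step 1. Integrate ∫(-5*y**3*log(y)) dy by parts with u = log(y), dv = (-5*y**3) dy, so v = -5*y**4/4 [assuming y > 0]: now -5*y**4*log(y)/4 + ∫(5*y**3/4) dy.
Step 2. Evaluate the standard form: now -5*y**4*log(y)/4 + 5*y**4/16.
Answer: -5*y**4*log(y)/4 + 5*y**4/16.


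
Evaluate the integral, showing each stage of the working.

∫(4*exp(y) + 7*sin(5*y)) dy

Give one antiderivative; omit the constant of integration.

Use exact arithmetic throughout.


Step 1. Rewrite: now ∫(4*exp(y)) dy + ∫(7*sin(5*y)) dy.
Step 2. Evaluate the standard form: now 4*exp(y) + ∫(7*sin(5*y)) dy.
Step 3. Evaluate the standard form: now 4*exp(y) - 7*cos(5*y)/5.
Answer: 4*exp(y) - 7*cos(5*y)/5.


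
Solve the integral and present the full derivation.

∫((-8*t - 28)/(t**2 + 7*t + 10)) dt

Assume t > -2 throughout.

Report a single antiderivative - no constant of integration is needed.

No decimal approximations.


Step 1. Decompose ∫((-8*t - 28)/(t**2 + 7*t + 10)) dt by partial fractions, (-8*t - 28)/(t**2 + 7*t + 10) = -4/(t + 5) - 4/(t + 2): now ∫(-4/(t + 2)) dt + ∫(-4/(t + 5)) dt.
Step 2. Evaluate the standard form [assuming t > -2]: now -4*log(t + 2) + ∫(-4/(t + 5)) dt.
Step 3. Evaluate the standard form [assuming t > -5]: now -4*log(t + 2) - 4*log(t + 5).
Answer: -4*log(t + 2) - 4*log(t + 5).


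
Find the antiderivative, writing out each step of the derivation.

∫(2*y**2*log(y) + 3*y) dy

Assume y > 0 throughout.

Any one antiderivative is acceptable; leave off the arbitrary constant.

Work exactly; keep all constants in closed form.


Step 1. Rewrite: now ∫(3*y) dy + ∫(2*y**2*log(y)) dy.
Step 2. Evaluate the standard form: now 3*y**2/2 + ∫(2*y**2*log(y)) dy.
Step 3. Integrate ∫(2*y**2*log(y)) dy by parts with u = log(y), dv = (2*y**2) dy, so v = 2*y**3/3 [assuming y > 0]: now 2*y**3*log(y)/3 + 3*y**2/2 + ∫(-2*y**2/3) dy.
Step 4. Evaluate the standard form: now 2*y**3*log(y)/3 - 2*y**3/9 + 3*y**2/2.
Answer: 2*y**3*log(y)/3 - 2*y**3/9 + 3*y**2/2.


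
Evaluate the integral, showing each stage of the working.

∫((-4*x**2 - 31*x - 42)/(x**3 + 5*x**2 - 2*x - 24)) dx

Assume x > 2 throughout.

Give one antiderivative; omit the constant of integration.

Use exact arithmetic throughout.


Step 1. Decompose ∫((-4*x**2 - 31*x - 42)/(x**3 + 5*x**2 - 2*x - 24)) dx by partial fractions, (-4*x**2 - 31*x - 42)/(x**3 + 5*x**2 - 2*x - 24) = 3/(x + 4) - 3/(x + 3) - 4/(x - 2): now ∫(-4/(x - 2)) dx + ∫(-3/(x + 3)) dx + ∫(3/(x + 4)) dx.
Step 2. Evaluate the standard form [assuming x > -4]: now 3*log(x + 4) + ∫(-4/(x - 2)) dx + ∫(-3/(x + 3)) dx.
Step 3. Evaluate the standard form [assuming x > 2]: now -4*log(x - 2) + 3*log(x + 4) + ∫(-3/(x + 3)) dx.
Step 4. Evaluate the standard form [assuming x > -3]: now -4*log(x - 2) - 3*log(x + 3) + 3*log(x + 4).
Answer: -4*log(x - 2) - 3*log(x + 3) + 3*log(x + 4).


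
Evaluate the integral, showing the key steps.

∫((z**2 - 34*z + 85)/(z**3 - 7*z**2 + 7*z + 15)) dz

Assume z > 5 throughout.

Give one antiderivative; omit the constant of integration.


Step 1. Decompose ∫((z**2 - 34*z + 85)/(z**3 - 7*z**2 + 7*z + 15)) dz by partial fractions, (z**2 - 34*z + 85)/(z**3 - 7*z**2 + 7*z + 15) = 5/(z + 1) + 1/(z - 3) - 5/(z - 5): now ∫(-5/(z - 5)) dz + ∫(1/(z - 3)) dz + ∫(5/(z + 1)) dz.
Step 2. Evaluate the standard form [assuming z > 5]: now -5*log(z - 5) + ∫(1/(z - 3)) dz + ∫(5/(z + 1)) dz.
Step 3. Evaluate the standard form [assuming z > 3]: now -5*log(z - 5) + log(z - 3) + ∫(5/(z + 1)) dz.
Step 4. Evaluate the standard form [assuming z > -1]: now -5*log(z - 5) + log(z - 3) + 5*log(z + 1).
Answer: -5*log(z - 5) + log(z - 3) + 5*log(z + 1).


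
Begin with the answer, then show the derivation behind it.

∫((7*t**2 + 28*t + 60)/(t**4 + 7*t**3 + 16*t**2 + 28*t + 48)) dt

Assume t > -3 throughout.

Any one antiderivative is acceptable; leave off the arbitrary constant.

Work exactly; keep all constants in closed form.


The answer is 3*log(t + 3) - 3*log(t + 4) + 2*atan(t/2).
Step 1. Decompose ∫((7*t**2 + 28*t + 60)/(t**4 + 7*t**3 + 16*t**2 + 28*t + 48)) dt by partial fractions, (7*t**2 + 28*t + 60)/(t**4 + 7*t**3 + 16*t**2 + 28*t + 48) = 4/(t**2 + 4) - 3/(t + 4) + 3/(t + 3): now ∫(3/(t + 3)) dt + ∫(-3/(t + 4)) dt + ∫(4/(t**2 + 4)) dt.
Step 2. Evaluate the standard form [assuming t > -4]: now -3*log(t + 4) + ∫(3/(t + 3)) dt + ∫(4/(t**2 + 4)) dt.
Step 3. Evaluate the standard form [assuming t > -3]: now 3*log(t + 3) - 3*log(t + 4) + ∫(4/(t**2 + 4)) dt.
Step 4. Evaluate the standard form: now 3*log(t + 3) - 3*log(t + 4) + 2*atan(t/2).
Answer: 3*log(t + 3) - 3*log(t + 4) + 2*atan(t/2).


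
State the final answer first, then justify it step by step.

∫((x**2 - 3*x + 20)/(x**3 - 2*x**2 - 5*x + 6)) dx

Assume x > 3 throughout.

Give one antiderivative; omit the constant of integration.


The answer is 2*log(x - 3) - 3*log(x - 1) + 2*log(x + 2).
Step 1. Decompose ∫((x**2 - 3*x + 20)/(x**3 - 2*x**2 - 5*x + 6)) dx by partial fractions, (x**2 - 3*x + 20)/(x**3 - 2*x**2 - 5*x + 6) = 2/(x + 2) - 3/(x - 1) + 2/(x - 3): now ∫(2/(x - 3)) dx + ∫(-3/(x - 1)) dx + ∫(2/(x + 2)) dx.
Step 2. Evaluate the standard form [assuming x > 3]: now 2*log(x - 3) + ∫(-3/(x - 1)) dx + ∫(2/(x + 2)) dx.
Step 3. Evaluate the standard form [assuming x > 1]: now 2*log(x - 3) - 3*log(x - 1) + ∫(2/(x + 2)) dx.
Step 4. Evaluate the standard form [assuming x > -2]: now 2*log(x - 3) - 3*log(x - 1) + 2*log(x + 2).
Answer: 2*log(x - 3) - 3*log(x - 1) + 2*log(x + 2).


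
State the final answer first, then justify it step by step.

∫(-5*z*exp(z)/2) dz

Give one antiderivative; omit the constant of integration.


The answer is -5*z*exp(z)/2 + 5*exp(z)/2.
Step 1. Integrate ∫(-5*z*exp(z)/2) dz by parts with u = z, dv = (-5*exp(z)/2) dz, so v = -5*exp(z)/2: now -5*z*exp(z)/2 + ∫(5*exp(z)/2) dz.
Step 2. Evaluate the standard form: now -5*z*exp(z)/2 + 5*exp(z)/2.
Answer: -5*z*exp(z)/2 + 5*exp(z)/2.


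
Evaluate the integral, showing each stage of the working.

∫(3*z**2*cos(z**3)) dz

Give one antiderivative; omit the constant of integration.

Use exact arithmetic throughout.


Step 1. Substitute u = z**3, turning ∫(3*z**2*cos(z**3)) dz into ∫(cos(u)) du: now ∫(cos(u)) du.
Step 2. Evaluate the standard form: now sin(u).
Step 3. Substitute back u = z**3: now sin(z**3).
Answer: sin(z**3).


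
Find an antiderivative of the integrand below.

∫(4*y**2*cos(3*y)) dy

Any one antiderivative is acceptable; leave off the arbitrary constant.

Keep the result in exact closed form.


Answer: 4*y**2*sin(3*y)/3 + 8*y*cos(3*y)/9 - 8*sin(3*y)/27.


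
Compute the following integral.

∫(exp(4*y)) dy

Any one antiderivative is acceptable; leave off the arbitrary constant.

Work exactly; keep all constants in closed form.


Answer: exp(4*y)/4.


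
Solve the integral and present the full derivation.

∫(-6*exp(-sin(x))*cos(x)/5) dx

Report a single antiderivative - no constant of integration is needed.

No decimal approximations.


Step 1. Substitute u = sin(x), turning ∫(-6*exp(-sin(x))*cos(x)/5) dx into ∫(-6*exp(-u)/5) du: now ∫(-6*exp(-u)/5) du.
Step 2. Evaluate the standard form: now 6*exp(-u)/5.
Step 3. Substitute back u = sin(x): now 6*exp(-sin(x))/5.
Answer: 6*exp(-sin(x))/5.


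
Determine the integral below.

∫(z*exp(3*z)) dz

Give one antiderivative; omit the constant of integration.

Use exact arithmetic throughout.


Answer: z*exp(3*z)/3 - exp(3*z)/9.


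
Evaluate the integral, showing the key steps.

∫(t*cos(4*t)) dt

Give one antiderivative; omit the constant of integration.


Step 1. Integrate ∫(t*cos(4*t)) dt by parts with u = t, dv = (cos(4*t)) dt, so v = sin(4*t)/4: now t*sin(4*t)/4 + ∫(-sin(4*t)/4) dt.
Step 2. Evaluate the standard form: now t*sin(4*t)/4 + cos(4*t)/16.
Answer: t*sin(4*t)/4 + cos(4*t)/16.


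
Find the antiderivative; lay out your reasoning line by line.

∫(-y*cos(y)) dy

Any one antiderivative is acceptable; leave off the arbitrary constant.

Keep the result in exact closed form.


Step 1. Integrate ∫(-y*cos(y)) dy by parts with u = y, dv = (-cos(y)) dy, so v = -sin(y): now -y*sin(y) + ∫(sin(y)) dy.
Step 2. Evaluate the standard form: now -y*sin(y) - cos(y).
Answer: -y*sin(y) - cos(y).


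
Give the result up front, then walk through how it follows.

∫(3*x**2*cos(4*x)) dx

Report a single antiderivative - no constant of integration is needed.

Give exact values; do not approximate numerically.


The answer is 3*x**2*sin(4*x)/4 + 3*x*cos(4*x)/8 - 3*sin(4*x)/32.
Step 1. Integrate ∫(3*x**2*cos(4*x)) dx by parts with u = x**2, dv = (3*cos(4*x)) dx, so v = 3*sin(4*x)/4: now 3*x**2*sin(4*x)/4 + ∫(-3*x*sin(4*x)/2) dx.
Step 2. Integrate ∫(-3*x*sin(4*x)/2) dx by parts with u = x, dv = (-3*sin(4*x)/2) dx, so v = 3*cos(4*x)/8: now 3*x**2*sin(4*x)/4 + 3*x*cos(4*x)/8 + ∫(-3*cos(4*x)/8) dx.
Step 3. Evaluate the standard form: now 3*x**2*sin(4*x)/4 + 3*x*cos(4*x)/8 - 3*sin(4*x)/32.
Answer: 3*x**2*sin(4*x)/4 + 3*x*cos(4*x)/8 - 3*sin(4*x)/32.


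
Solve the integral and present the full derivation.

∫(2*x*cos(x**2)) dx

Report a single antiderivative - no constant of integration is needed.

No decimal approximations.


Step 1. Substitute u = x**2, turning ∫(2*x*cos(x**2)) dx into ∫(cos(u)) du: now ∫(cos(u)) du.
Step 2. Evaluate the standard form: now sin(u).
Step 3. Substitute back u = x**2: now sin(x**2).
Answer: sin(x**2).


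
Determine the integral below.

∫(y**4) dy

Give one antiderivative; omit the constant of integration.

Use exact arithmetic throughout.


Answer: y**5/5.


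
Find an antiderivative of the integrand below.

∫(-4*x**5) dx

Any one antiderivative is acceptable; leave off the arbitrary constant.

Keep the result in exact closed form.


Answer: -2*x**6/3.


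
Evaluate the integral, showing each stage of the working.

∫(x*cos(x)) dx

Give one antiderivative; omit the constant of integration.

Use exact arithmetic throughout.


Step 1. Integrate ∫(x*cos(x)) dx by parts with u = x, dv = (cos(x)) dx, so v = sin(x): now x*sin(x) + ∫(-sin(x)) dx.
Step 2. Evaluate the standard form: now x*sin(x) + cos(x).
Answer: x*sin(x) + cos(x).


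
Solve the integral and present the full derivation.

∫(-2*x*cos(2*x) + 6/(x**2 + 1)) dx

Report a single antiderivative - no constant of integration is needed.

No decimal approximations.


Step 1. Rewrite: now ∫(-2*x*cos(2*x)) dx + ∫(6/(x**2 + 1)) dx.
Step 2. Evaluate the standard form: now 6*atan(x) + ∫(-2*x*cos(2*x)) dx.
Step 3. Integrate ∫(-2*x*cos(2*x)) dx by parts with u = x, dv = (-2*cos(2*x)) dx, so v = -sin(2*x): now -x*sin(2*x) + 6*atan(x) + ∫(sin(2*x)) dx.
Step 4. Evaluate the standard form: now -x*sin(2*x) - cos(2*x)/2 + 6*atan(x).
Answer: -x*sin(2*x) - cos(2*x)/2 + 6*atan(x).


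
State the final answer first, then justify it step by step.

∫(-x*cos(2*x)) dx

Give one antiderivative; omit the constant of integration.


The answer is -x*sin(2*x)/2 - cos(2*x)/4.
Step 1. Integrate ∫(-x*cos(2*x)) dx by parts with u = x, dv = (-cos(2*x)) dx, so v = -sin(2*x)/2: now -x*sin(2*x)/2 + ∫(sin(2*x)/2) dx.
Step 2. Evaluate the standard form: now -x*sin(2*x)/2 - cos(2*x)/4.
Answer: -x*sin(2*x)/2 - cos(2*x)/4.


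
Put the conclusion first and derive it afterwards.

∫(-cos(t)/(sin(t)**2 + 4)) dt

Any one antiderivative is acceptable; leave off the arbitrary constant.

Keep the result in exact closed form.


The answer is -atan(sin(t)/2)/2.
Step 1. Substitute u = sin(t), turning ∫(-cos(t)/(sin(t)**2 + 4)) dt into ∫(-1/(u**2 + 4)) du: now ∫(-1/(u**2 + 4)) du.
Step 2. Evaluate the standard form: now -atan(u/2)/2.
Step 3. Substitute back u = sin(t): now -atan(sin(t)/2)/2.
Answer: -atan(sin(t)/2)/2.


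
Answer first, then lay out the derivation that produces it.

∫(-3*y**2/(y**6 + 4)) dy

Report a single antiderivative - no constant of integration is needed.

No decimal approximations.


The answer is -atan(y**3/2)/2.
Step 1. Substitute u = y**3, turning ∫(-3*y**2/(y**6 + 4)) dy into ∫(-1/(u**2 + 4)) du: now ∫(-1/(u**2 + 4)) du.
Step 2. Evaluate the standard form: now -atan(u/2)/2.
Step 3. Substitute back u = y**3: now -atan(y**3/2)/2.
Answer: -atan(y**3/2)/2.


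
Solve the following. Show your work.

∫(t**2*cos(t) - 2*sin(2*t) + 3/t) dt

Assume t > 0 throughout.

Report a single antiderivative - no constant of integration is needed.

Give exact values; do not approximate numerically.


Step 1. Rewrite: now ∫(3/t) dt + ∫(t**2*cos(t)) dt + ∫(-2*sin(2*t)) dt.
Step 2. Evaluate the standard form [assuming t > 0]: now 3*log(t) + ∫(t**2*cos(t)) dt + ∫(-2*sin(2*t)) dt.
Step 3. Evaluate the standard form: now 3*log(t) + cos(2*t) + ∫(t**2*cos(t)) dt.
Step 4. Integrate ∫(t**2*cos(t)) dt by parts with u = t**2, dv = (cos(t)) dt, so v = sin(t): now t**2*sin(t) + 3*log(t) + cos(2*t) + ∫(-2*t*sin(t)) dt.
Step 5. Integrate ∫(-2*t*sin(t)) dt by parts with u = t, dv = (-2*sin(t)) dt, so v = 2*cos(t): now t**2*sin(t) + 2*t*cos(t) + 3*log(t) + cos(2*t) + ∫(-2*cos(t)) dt.
Step 6. Evaluate the standard form: now t**2*sin(t) + 2*t*cos(t) + 3*log(t) - 2*sin(t) + cos(2*t).
Answer: t**2*sin(t) + 2*t*cos(t) + 3*log(t) - 2*sin(t) + cos(2*t).


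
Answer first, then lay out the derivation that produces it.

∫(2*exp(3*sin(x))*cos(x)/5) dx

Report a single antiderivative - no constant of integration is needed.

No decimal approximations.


The answer is 2*exp(3*sin(x))/15.
Step 1. Substitute u = sin(x), turning ∫(2*exp(3*sin(x))*cos(x)/5) dx into ∫(2*exp(3*u)/5) du: now ∫(2*exp(3*u)/5) du.
Step 2. Evaluate the standard form: now 2*exp(3*u)/15.
Step 3. Substitute back u = sin(x): now 2*exp(3*sin(x))/15.
Answer: 2*exp(3*sin(x))/15.


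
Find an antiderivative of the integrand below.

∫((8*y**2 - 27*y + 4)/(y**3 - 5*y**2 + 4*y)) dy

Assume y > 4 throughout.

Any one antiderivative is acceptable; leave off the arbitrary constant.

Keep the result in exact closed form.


Answer: log(y) + 2*log(y - 4) + 5*log(y - 1).


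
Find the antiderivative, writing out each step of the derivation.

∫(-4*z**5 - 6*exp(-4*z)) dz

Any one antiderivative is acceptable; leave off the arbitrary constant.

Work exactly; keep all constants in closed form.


Step 1. Rewrite: now ∫(-4*z**5) dz + ∫(-6*exp(-4*z)) dz.
Step 2. Evaluate the standard form: now ∫(-4*z**5) dz + 3*exp(-4*z)/2.
Step 3. Evaluate the standard form: now -2*z**6/3 + 3*exp(-4*z)/2.
Answer: -2*z**6/3 + 3*exp(-4*z)/2.


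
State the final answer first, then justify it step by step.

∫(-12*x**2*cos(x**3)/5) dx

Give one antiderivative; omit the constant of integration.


The answer is -4*sin(x**3)/5.
Step 1. Substitute u = x**3, turning ∫(-12*x**2*cos(x**3)/5) dx into ∫(-4*cos(u)/5) du: now ∫(-4*cos(u)/5) du.
Step 2. Evaluate the standard form: now -4*sin(u)/5.
Step 3. Substitute back u = x**3: now -4*sin(x**3)/5.
Answer: -4*sin(x**3)/5.


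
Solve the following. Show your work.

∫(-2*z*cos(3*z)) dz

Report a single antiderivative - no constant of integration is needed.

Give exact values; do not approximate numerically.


Step 1. Integrate ∫(-2*z*cos(3*z)) dz by parts with u = z, dv = (-2*cos(3*z)) dz, so v = -2*sin(3*z)/3: now -2*z*sin(3*z)/3 + ∫(2*sin(3*z)/3) dz.
Step 2. Evaluate the standard form: now -2*z*sin(3*z)/3 - 2*cos(3*z)/9.
Answer: -2*z*sin(3*z)/3 - 2*cos(3*z)/9.


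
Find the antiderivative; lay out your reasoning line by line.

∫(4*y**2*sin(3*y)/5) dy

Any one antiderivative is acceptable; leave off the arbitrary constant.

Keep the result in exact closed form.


Step 1. Integrate ∫(4*y**2*sin(3*y)/5) dy by parts with u = y**2, dv = (4*sin(3*y)/5) dy, so v = -4*cos(3*y)/15: now -4*y**2*cos(3*y)/15 + ∫(8*y*cos(3*y)/15) dy.
Step 2. Integrate ∫(8*y*cos(3*y)/15) dy by parts with u = y, dv = (8*cos(3*y)/15) dy, so v = 8*sin(3*y)/45: now -4*y**2*cos(3*y)/15 + 8*y*sin(3*y)/45 + ∫(-8*sin(3*y)/45) dy.
Step 3. Evaluate the standard form: now -4*y**2*cos(3*y)/15 + 8*y*sin(3*y)/45 + 8*cos(3*y)/135.
Answer: -4*y**2*cos(3*y)/15 + 8*y*sin(3*y)/45 + 8*cos(3*y)/135.


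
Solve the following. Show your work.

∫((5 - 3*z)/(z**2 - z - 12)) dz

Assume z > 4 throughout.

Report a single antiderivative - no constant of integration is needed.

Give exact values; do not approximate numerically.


Step 1. Decompose ∫((5 - 3*z)/(z**2 - z - 12)) dz by partial fractions, (5 - 3*z)/(z**2 - z - 12) = -2/(z + 3) - 1/(z - 4): now ∫(-1/(z - 4)) dz + ∫(-2/(z + 3)) dz.
Step 2. Evaluate the standard form [assuming z > 4]: now -log(z - 4) + ∫(-2/(z + 3)) dz.
Step 3. Evaluate the standard form [assuming z > -3]: now -log(z - 4) - 2*log(z + 3).
Answer: -log(z - 4) - 2*log(z + 3).


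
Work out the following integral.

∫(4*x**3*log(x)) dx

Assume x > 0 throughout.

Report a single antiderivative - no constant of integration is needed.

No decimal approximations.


Answer: x**4*log(x) - x**4/4.


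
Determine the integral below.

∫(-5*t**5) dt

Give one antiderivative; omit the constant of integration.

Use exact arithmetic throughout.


Answer: -5*t**6/6.


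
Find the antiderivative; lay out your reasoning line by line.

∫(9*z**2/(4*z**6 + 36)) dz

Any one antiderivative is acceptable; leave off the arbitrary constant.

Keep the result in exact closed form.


Step 1. Substitute u = z**3, turning ∫(9*z**2/(4*z**6 + 36)) dz into ∫(3/(4*(u**2 + 9))) du: now ∫(3/(4*(u**2 + 9))) du.
Step 2. Evaluate the standard form: now atan(u/3)/4.
Step 3. Substitute back u = z**3: now atan(z**3/3)/4.
Answer: atan(z**3/3)/4.


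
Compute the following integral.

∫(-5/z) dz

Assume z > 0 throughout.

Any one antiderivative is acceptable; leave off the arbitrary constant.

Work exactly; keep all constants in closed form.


Answer: -5*log(z).


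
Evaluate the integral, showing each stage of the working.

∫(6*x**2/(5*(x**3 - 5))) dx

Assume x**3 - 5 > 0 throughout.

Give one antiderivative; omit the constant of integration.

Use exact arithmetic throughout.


Step 1. Substitute u = x**3 - 5, turning ∫(6*x**2/(5*(x**3 - 5))) dx into ∫(2/(5*u)) du: now ∫(2/(5*u)) du.
Step 2. Evaluate the standard form [assuming u > 0]: now 2*log(u)/5.
Step 3. Substitute back u = x**3 - 5: now 2*log(x**3 - 5)/5.
Answer: 2*log(x**3 - 5)/5.


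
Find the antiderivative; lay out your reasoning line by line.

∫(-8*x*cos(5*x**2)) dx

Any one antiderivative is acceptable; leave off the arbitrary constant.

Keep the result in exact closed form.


Step 1. Substitute u = x**2, turning ∫(-8*x*cos(5*x**2)) dx into ∫(-4*cos(5*u)) du: now ∫(-4*cos(5*u)) du.
Step 2. Evaluate the standard form: now -4*sin(5*u)/5.
Step 3. Substitute back u = x**2: now -4*sin(5*x**2)/5.
Answer: -4*sin(5*x**2)/5.


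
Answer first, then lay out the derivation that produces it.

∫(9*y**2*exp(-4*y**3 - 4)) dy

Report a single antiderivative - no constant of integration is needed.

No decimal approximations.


The answer is -3*exp(-4*y**3 - 4)/4.
Step 1. Substitute u = y**3 + 1, turning ∫(9*y**2*exp(-4*y**3 - 4)) dy into ∫(3*exp(-4*u)) du: now ∫(3*exp(-4*u)) du.
Step 2. Evaluate the standard form: now -3*exp(-4*u)/4.
Step 3. Substitute back u = y**3 + 1: now -3*exp(-4*y**3 - 4)/4.
Answer: -3*exp(-4*y**3 - 4)/4.


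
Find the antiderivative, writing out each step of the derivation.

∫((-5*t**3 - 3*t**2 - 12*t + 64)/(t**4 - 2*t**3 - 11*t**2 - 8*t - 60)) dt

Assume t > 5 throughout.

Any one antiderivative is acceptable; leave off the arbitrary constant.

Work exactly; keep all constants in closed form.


Step 1. Decompose ∫((-5*t**3 - 3*t**2 - 12*t + 64)/(t**4 - 2*t**3 - 11*t**2 - 8*t - 60)) dt by partial fractions, (-5*t**3 - 3*t**2 - 12*t + 64)/(t**4 - 2*t**3 - 11*t**2 - 8*t - 60) = -4/(t**2 + 4) - 2/(t + 3) - 3/(t - 5): now ∫(-3/(t - 5)) dt + ∫(-2/(t + 3)) dt + ∫(-4/(t**2 + 4)) dt.
Step 2. Evaluate the standard form [assuming t > -3]: now -2*log(t + 3) + ∫(-3/(t - 5)) dt + ∫(-4/(t**2 + 4)) dt.
Step 3. Evaluate the standard form [assuming t > 5]: now -3*log(t - 5) - 2*log(t + 3) + ∫(-4/(t**2 + 4)) dt.
Step 4. Evaluate the standard form: now -3*log(t - 5) - 2*log(t + 3) - 2*atan(t/2).
Answer: -3*log(t - 5) - 2*log(t + 3) - 2*atan(t/2).


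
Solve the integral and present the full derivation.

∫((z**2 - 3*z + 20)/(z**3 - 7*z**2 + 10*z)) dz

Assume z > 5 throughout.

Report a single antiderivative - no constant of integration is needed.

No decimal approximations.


Step 1. Decompose ∫((z**2 - 3*z + 20)/(z**3 - 7*z**2 + 10*z)) dz by partial fractions, (z**2 - 3*z + 20)/(z**3 - 7*z**2 + 10*z) = -3/(z - 2) + 2/(z - 5) + 2/z: now ∫(2/z) dz + ∫(2/(z - 5)) dz + ∫(-3/(z - 2)) dz.
Step 2. Evaluate the standard form [assuming z > 0]: now 2*log(z) + ∫(2/(z - 5)) dz + ∫(-3/(z - 2)) dz.
Step 3. Evaluate the standard form [assuming z > 2]: now 2*log(z) - 3*log(z - 2) + ∫(2/(z - 5)) dz.
Step 4. Evaluate the standard form [assuming z > 5]: now 2*log(z) + 2*log(z - 5) - 3*log(z - 2).
Answer: 2*log(z) + 2*log(z - 5) - 3*log(z - 2).


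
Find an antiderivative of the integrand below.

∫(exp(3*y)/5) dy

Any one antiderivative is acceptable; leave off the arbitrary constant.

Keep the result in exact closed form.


Answer: exp(3*y)/15.


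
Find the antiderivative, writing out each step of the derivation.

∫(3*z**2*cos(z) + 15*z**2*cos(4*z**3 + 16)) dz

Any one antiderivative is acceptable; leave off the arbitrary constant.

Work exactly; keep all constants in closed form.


Step 1. Rewrite: now ∫(3*z**2*cos(z)) dz + ∫(15*z**2*cos(4*z**3 + 16)) dz.
Step 2. Substitute u = z**3 + 4, turning ∫(15*z**2*cos(4*z**3 + 16)) dz into ∫(5*cos(4*u)) du: now ∫(3*z**2*cos(z)) dz + ∫(5*cos(4*u)) du.
Step 3. Evaluate the standard form: now 5*sin(4*u)/4 + ∫(3*z**2*cos(z)) dz.
Step 4. Substitute back u = z**3 + 4: now 5*sin(4*z**3 + 16)/4 + ∫(3*z**2*cos(z)) dz.
Step 5. Integrate ∫(3*z**2*cos(z)) dz by parts with u = z**2, dv = (3*cos(z)) dz, so v = 3*sin(z): now 3*z**2*sin(z) + 5*sin(4*z**3 + 16)/4 + ∫(-6*z*sin(z)) dz.
Step 6. Integrate ∫(-6*z*sin(z)) dz by parts with u = z, dv = (-6*sin(z)) dz, so v = 6*cos(z): now 3*z**2*sin(z) + 6*z*cos(z) + 5*sin(4*z**3 + 16)/4 + ∫(-6*cos(z)) dz.
Step 7. Evaluate the standard form: now 3*z**2*sin(z) + 6*z*cos(z) - 6*sin(z) + 5*sin(4*z**3 + 16)/4.
Answer: 3*z**2*sin(z) + 6*z*cos(z) - 6*sin(z) + 5*sin(4*z**3 + 16)/4.


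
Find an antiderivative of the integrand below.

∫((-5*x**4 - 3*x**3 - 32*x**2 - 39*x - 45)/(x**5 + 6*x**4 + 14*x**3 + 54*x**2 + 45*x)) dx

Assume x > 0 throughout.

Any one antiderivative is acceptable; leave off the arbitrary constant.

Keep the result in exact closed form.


Answer: -log(x) + log(x + 1) - 5*log(x + 5) + atan(x/3).


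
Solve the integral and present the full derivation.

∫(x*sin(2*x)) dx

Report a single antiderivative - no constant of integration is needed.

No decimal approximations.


Step 1. Integrate ∫(x*sin(2*x)) dx by parts with u = x, dv = (sin(2*x)) dx, so v = -cos(2*x)/2: now -x*cos(2*x)/2 + ∫(cos(2*x)/2) dx.
Step 2. Evaluate the standard form: now -x*cos(2*x)/2 + sin(2*x)/4.
Answer: -x*cos(2*x)/2 + sin(2*x)/4.


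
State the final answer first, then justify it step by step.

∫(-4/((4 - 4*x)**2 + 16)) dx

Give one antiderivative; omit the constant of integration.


The answer is -atan(x - 1)/4.
Step 1. Substitute u = 4 - 4*x, turning ∫(-4/((4 - 4*x)**2 + 16)) dx into ∫(1/(u**2 + 16)) du: now ∫(1/(u**2 + 16)) du.
Step 2. Evaluate the standard form: now atan(u/4)/4.
Step 3. Substitute back u = 4 - 4*x: now -atan(x - 1)/4.
Answer: -atan(x - 1)/4.


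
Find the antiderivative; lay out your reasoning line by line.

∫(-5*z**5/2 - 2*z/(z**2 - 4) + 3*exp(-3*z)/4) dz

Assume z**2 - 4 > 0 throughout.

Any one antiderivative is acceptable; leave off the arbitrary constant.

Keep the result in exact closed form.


Step 1. Rewrite: now ∫(-5*z**5/2) dz + ∫(-2*z/(z**2 - 4)) dz + ∫(3*exp(-3*z)/4) dz.
Step 2. Substitute u = z**2 - 4, turning ∫(-2*z/(z**2 - 4)) dz into ∫(-1/u) du: now ∫(-1/u) du + ∫(-5*z**5/2) dz + ∫(3*exp(-3*z)/4) dz.
Step 3. Evaluate the standard form [assuming u > 0]: now -log(u) + ∫(-5*z**5/2) dz + ∫(3*exp(-3*z)/4) dz.
Step 4. Substitute back u = z**2 - 4: now -log(z**2 - 4) + ∫(-5*z**5/2) dz + ∫(3*exp(-3*z)/4) dz.
Step 5. Evaluate the standard form: now -5*z**6/12 - log(z**2 - 4) + ∫(3*exp(-3*z)/4) dz.
Step 6. Evaluate the standard form: now -5*z**6/12 - log(z**2 - 4) - exp(-3*z)/4.
Answer: -5*z**6/12 - log(z**2 - 4) - exp(-3*z)/4.
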